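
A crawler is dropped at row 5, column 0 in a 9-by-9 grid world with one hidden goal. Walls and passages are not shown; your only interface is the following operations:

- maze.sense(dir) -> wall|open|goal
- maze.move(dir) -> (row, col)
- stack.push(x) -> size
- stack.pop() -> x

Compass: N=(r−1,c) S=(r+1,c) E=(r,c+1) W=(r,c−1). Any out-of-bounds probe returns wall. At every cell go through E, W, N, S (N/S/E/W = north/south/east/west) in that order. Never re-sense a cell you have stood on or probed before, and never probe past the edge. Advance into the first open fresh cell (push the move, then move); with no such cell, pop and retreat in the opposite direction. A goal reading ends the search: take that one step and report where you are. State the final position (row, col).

~$ sense dir→east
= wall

~$ sense dir→north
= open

~$ push x→north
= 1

~$ move dir→north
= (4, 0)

~$ sense dir→east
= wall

~$ sense dir→north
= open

~$ push x→north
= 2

~$ move dir→north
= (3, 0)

~$ sense dir→east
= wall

~$ sense dir→north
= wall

~$ pop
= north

~$ move dir→south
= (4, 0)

~$ pop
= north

~$ move dir→south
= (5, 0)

~$ sense dir→south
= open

~$ push x→south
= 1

~$ move dir→south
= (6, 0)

~$ sense dir→east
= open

~$ push x→east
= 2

~$ move dir→east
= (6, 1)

~$ sense dir→east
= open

~$ push x→east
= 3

~$ move dir→east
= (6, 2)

~$ sense dir→east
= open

~$ push x→east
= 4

~$ move dir→east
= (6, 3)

~$ sense dir→east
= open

~$ push x→east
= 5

~$ move dir→east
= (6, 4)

~$ sense dir→east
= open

~$ push x→east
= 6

~$ move dir→east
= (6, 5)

~$ sense dir→east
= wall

~$ sense dir→north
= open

~$ push x→north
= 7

~$ move dir→north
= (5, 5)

~$ sense dir→east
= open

~$ push x→east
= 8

~$ move dir→east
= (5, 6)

~$ sense dir→east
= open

~$ push x→east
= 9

~$ move dir→east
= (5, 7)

~$ sense dir→east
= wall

~$ sense dir→north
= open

~$ push x→north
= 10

~$ move dir→north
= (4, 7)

~$ sense dir→east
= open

~$ push x→east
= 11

~$ move dir→east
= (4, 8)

~$ sense dir→north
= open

~$ push x→north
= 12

~$ move dir→north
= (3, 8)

~$ sense dir→west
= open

~$ push x→west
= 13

~$ move dir→west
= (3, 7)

~$ sense dir→west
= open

~$ push x→west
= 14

~$ move dir→west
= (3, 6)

~$ sense dir→west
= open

~$ push x→west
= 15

~$ move dir→west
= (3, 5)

~$ sense dir→west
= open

~$ push x→west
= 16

~$ move dir→west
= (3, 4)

~$ sense dir→west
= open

~$ push x→west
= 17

~$ move dir→west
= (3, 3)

~$ sense dir→west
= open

~$ push x→west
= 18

~$ move dir→west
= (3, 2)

~$ sense dir→north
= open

~$ push x→north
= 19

~$ move dir→north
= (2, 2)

~$ sense dir→east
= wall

~$ sense dir→west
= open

~$ push x→west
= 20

~$ move dir→west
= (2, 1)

~$ sense dir→north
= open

~$ push x→north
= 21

~$ move dir→north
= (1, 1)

~$ sense dir→east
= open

~$ push x→east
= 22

~$ move dir→east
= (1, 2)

~$ sense dir→east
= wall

~$ sense dir→north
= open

~$ push x→north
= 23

~$ move dir→north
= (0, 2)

~$ sense dir→east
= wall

~$ sense dir→west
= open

~$ push x→west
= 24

~$ move dir→west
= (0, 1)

~$ sense dir→west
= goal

~$ move dir→west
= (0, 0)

Answer: (0, 0)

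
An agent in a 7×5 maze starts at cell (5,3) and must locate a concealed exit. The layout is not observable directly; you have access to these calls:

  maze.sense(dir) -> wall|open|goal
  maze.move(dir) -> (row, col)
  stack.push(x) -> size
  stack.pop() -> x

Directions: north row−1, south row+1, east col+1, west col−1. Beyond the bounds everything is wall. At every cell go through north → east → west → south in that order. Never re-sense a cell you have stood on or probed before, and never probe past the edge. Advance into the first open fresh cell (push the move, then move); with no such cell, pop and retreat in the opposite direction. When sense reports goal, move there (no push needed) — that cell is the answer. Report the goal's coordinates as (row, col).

Act: maze.sense[north]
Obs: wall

Act: maze.sense[east]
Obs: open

Act: stack.push[east]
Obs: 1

Act: maze.move[east]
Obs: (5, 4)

Act: maze.sense[north]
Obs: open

Act: stack.push[north]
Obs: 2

Act: maze.move[north]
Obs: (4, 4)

Act: maze.sense[north]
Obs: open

Act: stack.push[north]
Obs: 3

Act: maze.move[north]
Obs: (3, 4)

Act: maze.sense[north]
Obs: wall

Act: maze.sense[west]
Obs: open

Act: stack.push[west]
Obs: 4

Act: maze.move[west]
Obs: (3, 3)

Act: maze.sense[north]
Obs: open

Act: stack.push[north]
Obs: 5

Act: maze.move[north]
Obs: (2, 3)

Act: maze.sense[north]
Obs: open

Act: stack.push[north]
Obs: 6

Act: maze.move[north]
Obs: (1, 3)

Act: maze.sense[north]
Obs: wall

Act: maze.sense[east]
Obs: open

Act: stack.push[east]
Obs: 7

Act: maze.move[east]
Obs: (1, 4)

Act: maze.sense[north]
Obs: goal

Act: maze.move[north]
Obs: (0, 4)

Answer: (0, 4)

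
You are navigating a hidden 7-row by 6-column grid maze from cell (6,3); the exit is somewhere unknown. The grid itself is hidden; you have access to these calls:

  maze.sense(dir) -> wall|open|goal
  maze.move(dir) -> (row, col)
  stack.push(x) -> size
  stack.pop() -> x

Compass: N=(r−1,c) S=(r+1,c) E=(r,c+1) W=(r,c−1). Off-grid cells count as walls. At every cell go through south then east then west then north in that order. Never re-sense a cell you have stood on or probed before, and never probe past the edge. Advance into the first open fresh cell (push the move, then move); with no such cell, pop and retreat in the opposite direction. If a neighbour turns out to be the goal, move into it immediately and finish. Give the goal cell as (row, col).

I invoke sense on dir→east, and observe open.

Using push on x→east, and observe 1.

I try move on dir→east, — result: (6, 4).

I run sense on dir→east, : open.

Next I call push on x→east, — result: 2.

Calling move on dir→east, which returns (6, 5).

Invoking sense on dir→north, and observe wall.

I use pop, — result: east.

I invoke move on dir→west, and observe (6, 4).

Calling sense on dir→north, yielding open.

I call push on x→north, → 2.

Now I run move on dir→north, and get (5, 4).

Using sense on dir→west, and see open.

Now I run push on x→west, and see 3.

Calling move on dir→west, : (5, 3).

I try sense on dir→west, and see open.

I run push on x→west, yielding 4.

Using move on dir→west, which returns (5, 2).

Next I call sense on dir→south, and see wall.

Using sense on dir→west, → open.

Calling push on x→west, and get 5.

I run move on dir→west, — result: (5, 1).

I try sense on dir→south, and observe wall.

Next I call sense on dir→west, and observe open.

I use push on x→west, — result: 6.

I use move on dir→west, which returns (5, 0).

Next I call sense on dir→south, and observe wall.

Then sense on dir→north, yielding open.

I call push on x→north, and observe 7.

I run move on dir→north, giving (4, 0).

Calling sense on dir→east, → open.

Next I call push on x→east, — result: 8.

Next I call move on dir→east, which returns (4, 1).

I use sense on dir→east, giving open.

Invoking push on x→east, — result: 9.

Invoking move on dir→east, : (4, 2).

I call sense on dir→east, and get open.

I invoke push on x→east, — result: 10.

I invoke move on dir→east, which returns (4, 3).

I call sense on dir→east, → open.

I use push on x→east, yielding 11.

Using move on dir→east, and observe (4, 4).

Now I run sense on dir→east, and get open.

I run push on x→east, and get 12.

Next I call move on dir→east, which returns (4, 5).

Using sense on dir→north, yielding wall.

I call pop(), and observe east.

I invoke move on dir→west, which returns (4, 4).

Then sense on dir→north, which returns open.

I run push on x→north, which returns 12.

I invoke move on dir→north, : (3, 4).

Using sense on dir→west, and see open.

Next I call push on x→west, which returns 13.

Next I call move on dir→west, and observe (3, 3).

Next I call sense on dir→west, : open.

Then push on x→west, : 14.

Then move on dir→west, yielding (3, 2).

I use sense on dir→west, : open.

Then push on x→west, → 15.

Invoking move on dir→west, and get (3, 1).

Next I call sense on dir→west, → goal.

I use move on dir→west, — result: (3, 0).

Answer: (3, 0)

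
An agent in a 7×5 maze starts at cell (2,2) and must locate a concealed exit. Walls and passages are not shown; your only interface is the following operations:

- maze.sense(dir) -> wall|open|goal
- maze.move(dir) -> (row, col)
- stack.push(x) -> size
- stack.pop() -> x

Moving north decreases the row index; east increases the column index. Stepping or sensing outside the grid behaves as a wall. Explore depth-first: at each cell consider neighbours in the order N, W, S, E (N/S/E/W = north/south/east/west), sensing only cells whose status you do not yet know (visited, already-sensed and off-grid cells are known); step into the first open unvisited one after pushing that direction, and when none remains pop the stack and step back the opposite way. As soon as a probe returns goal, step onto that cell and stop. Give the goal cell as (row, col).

I invoke sense(north), and see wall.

Using sense(west), : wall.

Then sense(south), : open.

I run push(south), — result: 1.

Then move(south), which returns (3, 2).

Invoking sense(west), → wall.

Invoking sense(south), yielding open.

Next I call push(south), : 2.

I call move(south), and get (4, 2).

Now I run sense(west), giving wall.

Then sense(south), yielding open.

I invoke push(south), : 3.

I invoke move(south), → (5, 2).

I use sense(west), yielding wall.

I invoke sense(south), and get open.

Now I run push(south), and get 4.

I try move(south), and see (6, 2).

Calling sense(west), and get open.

I use push(west), and see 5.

I call move(west), and get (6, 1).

Then sense(west), : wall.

I run pop(), — result: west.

Calling move(east), and get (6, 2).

Next I call sense(east), and observe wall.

I call pop(), — result: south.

Using move(north), yielding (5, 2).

I try sense(east), → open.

Next I call push(east), which returns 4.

Invoking move(east), — result: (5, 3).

Invoking sense(north), : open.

Calling push(north), and get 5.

I call move(north), → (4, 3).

I run sense(north), — result: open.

I call push(north), and observe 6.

I call move(north), giving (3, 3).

I call sense(north), and get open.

I invoke push(north), : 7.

I invoke move(north), — result: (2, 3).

Now I run sense(north), yielding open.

I run push(north), giving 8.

I run move(north), — result: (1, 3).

Next I call sense(north), giving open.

Using push(north), and observe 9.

Now I run move(north), yielding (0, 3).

I call sense(west), : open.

I use push(west), — result: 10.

I run move(west), : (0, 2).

I invoke sense(west), — result: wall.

Invoking pop, : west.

Next I call move(east), giving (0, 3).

Invoking sense(east), : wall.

Next I call pop(), : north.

I run move(south), : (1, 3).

Next I call sense(east), and get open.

I run push(east), giving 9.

I try move(east), and see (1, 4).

Calling sense(south), → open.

I try push(south), which returns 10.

I call move(south), → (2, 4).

Invoking sense(south), — result: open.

Invoking push(south), and get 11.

I run move(south), and observe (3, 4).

Using sense(south), yielding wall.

Next I call pop, and get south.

I use move(north), and get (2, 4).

I try pop, : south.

I run move(north), and see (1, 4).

I use pop, and see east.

Calling move(west), and see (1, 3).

I run pop(), yielding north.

Calling move(south), and get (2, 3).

Then pop, which returns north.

I run move(south), — result: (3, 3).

Invoking pop(), which returns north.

Calling move(south), — result: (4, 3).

Calling pop(), and get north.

I use move(south), and observe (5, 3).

Calling sense(east), and see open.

I run push(east), and observe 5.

I use move(east), and observe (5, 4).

Now I run sense(south), : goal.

Now I run move(south), and observe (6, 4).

Answer: (6, 4)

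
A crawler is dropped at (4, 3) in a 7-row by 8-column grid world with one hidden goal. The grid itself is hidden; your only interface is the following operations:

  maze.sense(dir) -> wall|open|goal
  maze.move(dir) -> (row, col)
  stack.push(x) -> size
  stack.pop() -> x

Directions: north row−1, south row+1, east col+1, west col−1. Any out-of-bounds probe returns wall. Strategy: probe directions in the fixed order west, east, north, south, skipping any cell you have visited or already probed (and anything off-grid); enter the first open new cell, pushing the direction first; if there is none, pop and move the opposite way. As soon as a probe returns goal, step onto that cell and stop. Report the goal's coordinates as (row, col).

Step: maze.sense[dir='west']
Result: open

Step: stack.push[x='west']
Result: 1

Step: maze.move[dir='west']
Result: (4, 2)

Step: maze.sense[dir='west']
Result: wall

Step: maze.sense[dir='north']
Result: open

Step: stack.push[x='north']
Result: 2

Step: maze.move[dir='north']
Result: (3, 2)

Step: maze.sense[dir='west']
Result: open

Step: stack.push[x='west']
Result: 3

Step: maze.move[dir='west']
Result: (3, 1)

Step: maze.sense[dir='west']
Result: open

Step: stack.push[x='west']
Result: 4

Step: maze.move[dir='west']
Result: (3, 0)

Step: maze.sense[dir='north']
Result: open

Step: stack.push[x='north']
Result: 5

Step: maze.move[dir='north']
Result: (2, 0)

Step: maze.sense[dir='east']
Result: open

Step: stack.push[x='east']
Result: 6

Step: maze.move[dir='east']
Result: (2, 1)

Step: maze.sense[dir='east']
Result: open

Step: stack.push[x='east']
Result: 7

Step: maze.move[dir='east']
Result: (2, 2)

Step: maze.sense[dir='east']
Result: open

Step: stack.push[x='east']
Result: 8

Step: maze.move[dir='east']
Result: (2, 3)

Step: maze.sense[dir='east']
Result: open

Step: stack.push[x='east']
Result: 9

Step: maze.move[dir='east']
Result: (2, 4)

Step: maze.sense[dir='east']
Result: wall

Step: maze.sense[dir='north']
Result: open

Step: stack.push[x='north']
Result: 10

Step: maze.move[dir='north']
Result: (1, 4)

Step: maze.sense[dir='west']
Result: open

Step: stack.push[x='west']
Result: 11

Step: maze.move[dir='west']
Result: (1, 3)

Step: maze.sense[dir='west']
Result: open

Step: stack.push[x='west']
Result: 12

Step: maze.move[dir='west']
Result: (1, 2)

Step: maze.sense[dir='west']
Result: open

Step: stack.push[x='west']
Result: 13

Step: maze.move[dir='west']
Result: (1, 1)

Step: maze.sense[dir='west']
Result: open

Step: stack.push[x='west']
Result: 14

Step: maze.move[dir='west']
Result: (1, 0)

Step: maze.sense[dir='north']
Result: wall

Step: stack.pop[]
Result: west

Step: maze.move[dir='east']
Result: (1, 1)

Step: maze.sense[dir='north']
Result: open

Step: stack.push[x='north']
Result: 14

Step: maze.move[dir='north']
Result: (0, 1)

Step: maze.sense[dir='east']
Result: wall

Step: stack.pop[]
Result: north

Step: maze.move[dir='south']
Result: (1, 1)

Step: stack.pop[]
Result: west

Step: maze.move[dir='east']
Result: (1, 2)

Step: stack.pop[]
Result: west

Step: maze.move[dir='east']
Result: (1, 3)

Step: maze.sense[dir='north']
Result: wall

Step: stack.pop[]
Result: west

Step: maze.move[dir='east']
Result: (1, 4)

Step: maze.sense[dir='east']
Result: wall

Step: maze.sense[dir='north']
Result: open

Step: stack.push[x='north']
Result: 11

Step: maze.move[dir='north']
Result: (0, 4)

Step: maze.sense[dir='east']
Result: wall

Step: stack.pop[]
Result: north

Step: maze.move[dir='south']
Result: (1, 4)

Step: stack.pop[]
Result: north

Step: maze.move[dir='south']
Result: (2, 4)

Step: maze.sense[dir='south']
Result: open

Step: stack.push[x='south']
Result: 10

Step: maze.move[dir='south']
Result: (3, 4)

Step: maze.sense[dir='west']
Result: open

Step: stack.push[x='west']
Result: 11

Step: maze.move[dir='west']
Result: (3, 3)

Step: stack.pop[]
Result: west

Step: maze.move[dir='east']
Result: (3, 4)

Step: maze.sense[dir='east']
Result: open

Step: stack.push[x='east']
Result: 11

Step: maze.move[dir='east']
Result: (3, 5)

Step: maze.sense[dir='east']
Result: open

Step: stack.push[x='east']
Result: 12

Step: maze.move[dir='east']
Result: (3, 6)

Step: maze.sense[dir='east']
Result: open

Step: stack.push[x='east']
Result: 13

Step: maze.move[dir='east']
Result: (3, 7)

Step: maze.sense[dir='north']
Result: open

Step: stack.push[x='north']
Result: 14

Step: maze.move[dir='north']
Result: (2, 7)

Step: maze.sense[dir='west']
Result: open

Step: stack.push[x='west']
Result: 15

Step: maze.move[dir='west']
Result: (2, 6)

Step: maze.sense[dir='north']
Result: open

Step: stack.push[x='north']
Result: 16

Step: maze.move[dir='north']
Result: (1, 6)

Step: maze.sense[dir='east']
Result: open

Step: stack.push[x='east']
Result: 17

Step: maze.move[dir='east']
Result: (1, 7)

Step: maze.sense[dir='north']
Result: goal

Step: maze.move[dir='north']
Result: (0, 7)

Answer: (0, 7)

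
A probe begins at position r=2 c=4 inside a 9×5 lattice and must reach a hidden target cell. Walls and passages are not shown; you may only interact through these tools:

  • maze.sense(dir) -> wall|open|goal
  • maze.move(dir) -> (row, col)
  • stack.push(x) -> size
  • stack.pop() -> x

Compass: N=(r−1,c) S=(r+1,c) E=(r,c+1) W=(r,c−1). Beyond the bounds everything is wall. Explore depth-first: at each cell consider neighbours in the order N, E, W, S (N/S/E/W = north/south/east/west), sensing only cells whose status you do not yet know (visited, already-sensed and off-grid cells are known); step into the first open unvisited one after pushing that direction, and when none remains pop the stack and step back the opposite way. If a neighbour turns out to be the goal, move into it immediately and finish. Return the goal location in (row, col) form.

Act: maze.sense[dir=north]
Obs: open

Act: stack.push[x=north]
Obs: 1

Act: maze.move[dir=north]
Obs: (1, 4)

Act: maze.sense[dir=north]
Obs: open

Act: stack.push[x=north]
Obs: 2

Act: maze.move[dir=north]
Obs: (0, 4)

Act: maze.sense[dir=west]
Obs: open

Act: stack.push[x=west]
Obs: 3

Act: maze.move[dir=west]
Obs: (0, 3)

Act: maze.sense[dir=west]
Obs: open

Act: stack.push[x=west]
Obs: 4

Act: maze.move[dir=west]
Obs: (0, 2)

Act: maze.sense[dir=west]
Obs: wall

Act: maze.sense[dir=south]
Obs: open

Act: stack.push[x=south]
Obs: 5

Act: maze.move[dir=south]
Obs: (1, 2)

Act: maze.sense[dir=east]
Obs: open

Act: stack.push[x=east]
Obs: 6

Act: maze.move[dir=east]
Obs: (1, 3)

Act: maze.sense[dir=south]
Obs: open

Act: stack.push[x=south]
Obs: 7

Act: maze.move[dir=south]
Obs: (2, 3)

Act: maze.sense[dir=west]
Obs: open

Act: stack.push[x=west]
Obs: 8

Act: maze.move[dir=west]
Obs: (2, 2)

Act: maze.sense[dir=west]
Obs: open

Act: stack.push[x=west]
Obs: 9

Act: maze.move[dir=west]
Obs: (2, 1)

Act: maze.sense[dir=north]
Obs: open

Act: stack.push[x=north]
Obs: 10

Act: maze.move[dir=north]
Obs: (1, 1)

Act: maze.sense[dir=west]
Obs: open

Act: stack.push[x=west]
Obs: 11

Act: maze.move[dir=west]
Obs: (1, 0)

Act: maze.sense[dir=north]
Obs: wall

Act: maze.sense[dir=south]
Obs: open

Act: stack.push[x=south]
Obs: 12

Act: maze.move[dir=south]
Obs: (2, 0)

Act: maze.sense[dir=south]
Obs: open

Act: stack.push[x=south]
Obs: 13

Act: maze.move[dir=south]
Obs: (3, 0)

Act: maze.sense[dir=east]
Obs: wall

Act: maze.sense[dir=south]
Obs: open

Act: stack.push[x=south]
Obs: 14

Act: maze.move[dir=south]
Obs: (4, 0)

Act: maze.sense[dir=east]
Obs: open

Act: stack.push[x=east]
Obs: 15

Act: maze.move[dir=east]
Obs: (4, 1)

Act: maze.sense[dir=east]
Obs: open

Act: stack.push[x=east]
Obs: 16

Act: maze.move[dir=east]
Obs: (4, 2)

Act: maze.sense[dir=north]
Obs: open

Act: stack.push[x=north]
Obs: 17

Act: maze.move[dir=north]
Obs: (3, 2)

Act: maze.sense[dir=east]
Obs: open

Act: stack.push[x=east]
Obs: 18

Act: maze.move[dir=east]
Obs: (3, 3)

Act: maze.sense[dir=east]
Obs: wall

Act: maze.sense[dir=south]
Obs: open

Act: stack.push[x=south]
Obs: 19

Act: maze.move[dir=south]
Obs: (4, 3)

Act: maze.sense[dir=east]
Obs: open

Act: stack.push[x=east]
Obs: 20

Act: maze.move[dir=east]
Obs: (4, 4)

Act: maze.sense[dir=south]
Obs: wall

Act: stack.pop[]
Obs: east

Act: maze.move[dir=west]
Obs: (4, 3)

Act: maze.sense[dir=south]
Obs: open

Act: stack.push[x=south]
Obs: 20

Act: maze.move[dir=south]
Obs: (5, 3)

Act: maze.sense[dir=west]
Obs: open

Act: stack.push[x=west]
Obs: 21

Act: maze.move[dir=west]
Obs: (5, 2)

Act: maze.sense[dir=west]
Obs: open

Act: stack.push[x=west]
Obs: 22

Act: maze.move[dir=west]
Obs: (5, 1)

Act: maze.sense[dir=west]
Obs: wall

Act: maze.sense[dir=south]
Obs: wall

Act: stack.pop[]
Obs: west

Act: maze.move[dir=east]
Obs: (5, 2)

Act: maze.sense[dir=south]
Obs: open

Act: stack.push[x=south]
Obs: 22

Act: maze.move[dir=south]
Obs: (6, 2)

Act: maze.sense[dir=east]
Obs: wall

Act: maze.sense[dir=south]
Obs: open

Act: stack.push[x=south]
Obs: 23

Act: maze.move[dir=south]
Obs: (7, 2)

Act: maze.sense[dir=east]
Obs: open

Act: stack.push[x=east]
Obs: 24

Act: maze.move[dir=east]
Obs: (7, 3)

Act: maze.sense[dir=east]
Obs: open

Act: stack.push[x=east]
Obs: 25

Act: maze.move[dir=east]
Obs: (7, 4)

Act: maze.sense[dir=north]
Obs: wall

Act: maze.sense[dir=south]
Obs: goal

Act: maze.move[dir=south]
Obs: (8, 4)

Answer: (8, 4)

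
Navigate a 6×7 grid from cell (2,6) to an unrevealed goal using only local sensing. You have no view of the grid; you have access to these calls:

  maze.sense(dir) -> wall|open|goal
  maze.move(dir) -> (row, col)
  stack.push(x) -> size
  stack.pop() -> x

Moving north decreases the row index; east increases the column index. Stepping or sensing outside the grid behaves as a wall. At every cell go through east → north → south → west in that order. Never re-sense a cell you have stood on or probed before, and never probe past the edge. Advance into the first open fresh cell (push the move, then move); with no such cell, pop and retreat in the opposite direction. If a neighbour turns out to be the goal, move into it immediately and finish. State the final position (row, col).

·→ maze.sense(dir: north)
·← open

·→ stack.push(x: north)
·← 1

·→ maze.move(dir: north)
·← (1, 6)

·→ maze.sense(dir: north)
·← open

·→ stack.push(x: north)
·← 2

·→ maze.move(dir: north)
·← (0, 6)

·→ maze.sense(dir: west)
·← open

·→ stack.push(x: west)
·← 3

·→ maze.move(dir: west)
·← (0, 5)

·→ maze.sense(dir: south)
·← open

·→ stack.push(x: south)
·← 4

·→ maze.move(dir: south)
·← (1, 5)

·→ maze.sense(dir: south)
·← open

·→ stack.push(x: south)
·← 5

·→ maze.move(dir: south)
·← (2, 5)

·→ maze.sense(dir: south)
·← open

·→ stack.push(x: south)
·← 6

·→ maze.move(dir: south)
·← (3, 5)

·→ maze.sense(dir: east)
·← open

·→ stack.push(x: east)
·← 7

·→ maze.move(dir: east)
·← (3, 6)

·→ maze.sense(dir: south)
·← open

·→ stack.push(x: south)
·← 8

·→ maze.move(dir: south)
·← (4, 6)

·→ maze.sense(dir: south)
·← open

·→ stack.push(x: south)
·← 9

·→ maze.move(dir: south)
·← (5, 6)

·→ maze.sense(dir: west)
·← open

·→ stack.push(x: west)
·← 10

·→ maze.move(dir: west)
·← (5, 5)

·→ maze.sense(dir: north)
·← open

·→ stack.push(x: north)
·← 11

·→ maze.move(dir: north)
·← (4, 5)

·→ maze.sense(dir: west)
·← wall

·→ stack.pop()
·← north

·→ maze.move(dir: south)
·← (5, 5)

·→ maze.sense(dir: west)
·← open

·→ stack.push(x: west)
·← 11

·→ maze.move(dir: west)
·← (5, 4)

·→ maze.sense(dir: west)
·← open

·→ stack.push(x: west)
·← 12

·→ maze.move(dir: west)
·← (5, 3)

·→ maze.sense(dir: north)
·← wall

·→ maze.sense(dir: west)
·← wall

·→ stack.pop()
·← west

·→ maze.move(dir: east)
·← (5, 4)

·→ stack.pop()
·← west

·→ maze.move(dir: east)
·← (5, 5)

·→ stack.pop()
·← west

·→ maze.move(dir: east)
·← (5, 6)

·→ stack.pop()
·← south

·→ maze.move(dir: north)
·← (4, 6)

·→ stack.pop()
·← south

·→ maze.move(dir: north)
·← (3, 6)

·→ stack.pop()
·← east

·→ maze.move(dir: west)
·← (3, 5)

·→ maze.sense(dir: west)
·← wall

·→ stack.pop()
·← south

·→ maze.move(dir: north)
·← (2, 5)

·→ maze.sense(dir: west)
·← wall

·→ stack.pop()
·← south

·→ maze.move(dir: north)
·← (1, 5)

·→ maze.sense(dir: west)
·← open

·→ stack.push(x: west)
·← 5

·→ maze.move(dir: west)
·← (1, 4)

·→ maze.sense(dir: north)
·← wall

·→ maze.sense(dir: west)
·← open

·→ stack.push(x: west)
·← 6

·→ maze.move(dir: west)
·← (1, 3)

·→ maze.sense(dir: north)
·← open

·→ stack.push(x: north)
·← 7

·→ maze.move(dir: north)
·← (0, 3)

·→ maze.sense(dir: west)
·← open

·→ stack.push(x: west)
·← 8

·→ maze.move(dir: west)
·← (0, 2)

·→ maze.sense(dir: south)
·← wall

·→ maze.sense(dir: west)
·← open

·→ stack.push(x: west)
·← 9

·→ maze.move(dir: west)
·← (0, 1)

·→ maze.sense(dir: south)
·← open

·→ stack.push(x: south)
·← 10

·→ maze.move(dir: south)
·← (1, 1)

·→ maze.sense(dir: south)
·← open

·→ stack.push(x: south)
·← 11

·→ maze.move(dir: south)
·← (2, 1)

·→ maze.sense(dir: east)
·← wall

·→ maze.sense(dir: south)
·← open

·→ stack.push(x: south)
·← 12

·→ maze.move(dir: south)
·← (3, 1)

·→ maze.sense(dir: east)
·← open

·→ stack.push(x: east)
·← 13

·→ maze.move(dir: east)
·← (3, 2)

·→ maze.sense(dir: east)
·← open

·→ stack.push(x: east)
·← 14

·→ maze.move(dir: east)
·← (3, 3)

·→ maze.sense(dir: north)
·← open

·→ stack.push(x: north)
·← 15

·→ maze.move(dir: north)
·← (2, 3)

·→ stack.pop()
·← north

·→ maze.move(dir: south)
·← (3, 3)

·→ stack.pop()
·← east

·→ maze.move(dir: west)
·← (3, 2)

·→ maze.sense(dir: south)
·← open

·→ stack.push(x: south)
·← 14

·→ maze.move(dir: south)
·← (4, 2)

·→ maze.sense(dir: west)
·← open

·→ stack.push(x: west)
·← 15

·→ maze.move(dir: west)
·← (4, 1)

·→ maze.sense(dir: south)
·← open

·→ stack.push(x: south)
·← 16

·→ maze.move(dir: south)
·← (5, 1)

·→ maze.sense(dir: west)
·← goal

·→ maze.move(dir: west)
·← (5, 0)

Answer: (5, 0)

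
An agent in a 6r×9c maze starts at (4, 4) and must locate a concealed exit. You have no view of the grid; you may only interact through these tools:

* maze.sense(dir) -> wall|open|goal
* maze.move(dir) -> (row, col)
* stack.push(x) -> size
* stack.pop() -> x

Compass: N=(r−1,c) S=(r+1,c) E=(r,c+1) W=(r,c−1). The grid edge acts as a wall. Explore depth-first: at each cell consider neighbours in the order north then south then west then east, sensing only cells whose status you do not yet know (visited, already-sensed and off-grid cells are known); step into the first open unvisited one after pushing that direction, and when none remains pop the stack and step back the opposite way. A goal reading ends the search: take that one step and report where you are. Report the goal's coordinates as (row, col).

! maze.sense(dir=north) -> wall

! maze.sense(dir=south) -> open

! stack.push(x=south) -> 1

! maze.move(dir=south) -> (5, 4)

! maze.sense(dir=west) -> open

! stack.push(x=west) -> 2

! maze.move(dir=west) -> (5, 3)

! maze.sense(dir=north) -> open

! stack.push(x=north) -> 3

! maze.move(dir=north) -> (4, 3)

! maze.sense(dir=north) -> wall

! maze.sense(dir=west) -> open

! stack.push(x=west) -> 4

! maze.move(dir=west) -> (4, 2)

! maze.sense(dir=north) -> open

! stack.push(x=north) -> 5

! maze.move(dir=north) -> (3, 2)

! maze.sense(dir=north) -> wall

! maze.sense(dir=west) -> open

! stack.push(x=west) -> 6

! maze.move(dir=west) -> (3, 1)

! maze.sense(dir=north) -> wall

! maze.sense(dir=south) -> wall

! maze.sense(dir=west) -> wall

! stack.pop() -> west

! maze.move(dir=east) -> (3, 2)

! stack.pop() -> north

! maze.move(dir=south) -> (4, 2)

! maze.sense(dir=south) -> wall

! stack.pop() -> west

! maze.move(dir=east) -> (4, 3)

! stack.pop() -> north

! maze.move(dir=south) -> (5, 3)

! stack.pop() -> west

! maze.move(dir=east) -> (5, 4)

! maze.sense(dir=east) -> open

! stack.push(x=east) -> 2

! maze.move(dir=east) -> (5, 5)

! maze.sense(dir=north) -> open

! stack.push(x=north) -> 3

! maze.move(dir=north) -> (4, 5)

! maze.sense(dir=north) -> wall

! maze.sense(dir=east) -> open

! stack.push(x=east) -> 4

! maze.move(dir=east) -> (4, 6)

! maze.sense(dir=north) -> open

! stack.push(x=north) -> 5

! maze.move(dir=north) -> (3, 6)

! maze.sense(dir=north) -> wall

! maze.sense(dir=east) -> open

! stack.push(x=east) -> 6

! maze.move(dir=east) -> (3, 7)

! maze.sense(dir=north) -> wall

! maze.sense(dir=south) -> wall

! maze.sense(dir=east) -> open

! stack.push(x=east) -> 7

! maze.move(dir=east) -> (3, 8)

! maze.sense(dir=north) -> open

! stack.push(x=north) -> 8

! maze.move(dir=north) -> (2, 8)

! maze.sense(dir=north) -> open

! stack.push(x=north) -> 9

! maze.move(dir=north) -> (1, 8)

! maze.sense(dir=north) -> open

! stack.push(x=north) -> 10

! maze.move(dir=north) -> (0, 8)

! maze.sense(dir=west) -> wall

! stack.pop() -> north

! maze.move(dir=south) -> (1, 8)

! maze.sense(dir=west) -> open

! stack.push(x=west) -> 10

! maze.move(dir=west) -> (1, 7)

! maze.sense(dir=west) -> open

! stack.push(x=west) -> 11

! maze.move(dir=west) -> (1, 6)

! maze.sense(dir=north) -> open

! stack.push(x=north) -> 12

! maze.move(dir=north) -> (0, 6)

! maze.sense(dir=west) -> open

! stack.push(x=west) -> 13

! maze.move(dir=west) -> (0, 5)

! maze.sense(dir=south) -> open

! stack.push(x=south) -> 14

! maze.move(dir=south) -> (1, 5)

! maze.sense(dir=south) -> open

! stack.push(x=south) -> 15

! maze.move(dir=south) -> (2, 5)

! maze.sense(dir=west) -> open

! stack.push(x=west) -> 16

! maze.move(dir=west) -> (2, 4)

! maze.sense(dir=north) -> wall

! maze.sense(dir=west) -> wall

! stack.pop() -> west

! maze.move(dir=east) -> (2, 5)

! stack.pop() -> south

! maze.move(dir=north) -> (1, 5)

! stack.pop() -> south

! maze.move(dir=north) -> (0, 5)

! maze.sense(dir=west) -> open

! stack.push(x=west) -> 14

! maze.move(dir=west) -> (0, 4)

! maze.sense(dir=west) -> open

! stack.push(x=west) -> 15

! maze.move(dir=west) -> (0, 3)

! maze.sense(dir=south) -> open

! stack.push(x=south) -> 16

! maze.move(dir=south) -> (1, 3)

! maze.sense(dir=west) -> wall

! stack.pop() -> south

! maze.move(dir=north) -> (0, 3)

! maze.sense(dir=west) -> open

! stack.push(x=west) -> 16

! maze.move(dir=west) -> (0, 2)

! maze.sense(dir=west) -> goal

! maze.move(dir=west) -> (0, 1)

Answer: (0, 1)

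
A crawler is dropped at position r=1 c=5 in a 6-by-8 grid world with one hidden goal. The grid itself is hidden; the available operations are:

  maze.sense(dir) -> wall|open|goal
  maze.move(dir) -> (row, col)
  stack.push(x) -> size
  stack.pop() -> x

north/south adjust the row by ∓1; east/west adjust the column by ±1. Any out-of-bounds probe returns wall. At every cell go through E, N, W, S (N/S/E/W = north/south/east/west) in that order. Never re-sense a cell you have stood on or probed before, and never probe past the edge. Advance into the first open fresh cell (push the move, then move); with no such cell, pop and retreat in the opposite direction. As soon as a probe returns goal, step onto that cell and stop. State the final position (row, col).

-> sense(dir='east')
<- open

-> push(x='east')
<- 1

-> move(dir='east')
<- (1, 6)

-> sense(dir='east')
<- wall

-> sense(dir='north')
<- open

-> push(x='north')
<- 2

-> move(dir='north')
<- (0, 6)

-> sense(dir='east')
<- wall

-> sense(dir='west')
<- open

-> push(x='west')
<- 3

-> move(dir='west')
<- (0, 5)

-> sense(dir='west')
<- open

-> push(x='west')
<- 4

-> move(dir='west')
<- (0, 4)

-> sense(dir='west')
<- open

-> push(x='west')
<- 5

-> move(dir='west')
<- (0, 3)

-> sense(dir='west')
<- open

-> push(x='west')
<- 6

-> move(dir='west')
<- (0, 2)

-> sense(dir='west')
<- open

-> push(x='west')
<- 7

-> move(dir='west')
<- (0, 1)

-> sense(dir='west')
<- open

-> push(x='west')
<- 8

-> move(dir='west')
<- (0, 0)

-> sense(dir='south')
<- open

-> push(x='south')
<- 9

-> move(dir='south')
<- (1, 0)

-> sense(dir='east')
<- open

-> push(x='east')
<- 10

-> move(dir='east')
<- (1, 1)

-> sense(dir='east')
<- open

-> push(x='east')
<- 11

-> move(dir='east')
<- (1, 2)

-> sense(dir='east')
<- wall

-> sense(dir='south')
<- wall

-> pop()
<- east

-> move(dir='west')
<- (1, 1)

-> sense(dir='south')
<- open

-> push(x='south')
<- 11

-> move(dir='south')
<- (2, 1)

-> sense(dir='west')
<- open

-> push(x='west')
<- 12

-> move(dir='west')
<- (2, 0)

-> sense(dir='south')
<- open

-> push(x='south')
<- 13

-> move(dir='south')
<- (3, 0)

-> sense(dir='east')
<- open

-> push(x='east')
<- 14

-> move(dir='east')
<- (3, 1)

-> sense(dir='east')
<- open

-> push(x='east')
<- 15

-> move(dir='east')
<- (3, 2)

-> sense(dir='east')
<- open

-> push(x='east')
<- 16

-> move(dir='east')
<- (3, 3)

-> sense(dir='east')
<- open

-> push(x='east')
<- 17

-> move(dir='east')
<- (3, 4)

-> sense(dir='east')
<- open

-> push(x='east')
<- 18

-> move(dir='east')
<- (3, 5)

-> sense(dir='east')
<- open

-> push(x='east')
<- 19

-> move(dir='east')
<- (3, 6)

-> sense(dir='east')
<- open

-> push(x='east')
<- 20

-> move(dir='east')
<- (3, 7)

-> sense(dir='north')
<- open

-> push(x='north')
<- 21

-> move(dir='north')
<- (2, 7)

-> sense(dir='west')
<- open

-> push(x='west')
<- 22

-> move(dir='west')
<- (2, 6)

-> sense(dir='west')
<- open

-> push(x='west')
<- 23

-> move(dir='west')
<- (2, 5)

-> sense(dir='west')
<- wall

-> pop()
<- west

-> move(dir='east')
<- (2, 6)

-> pop()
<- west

-> move(dir='east')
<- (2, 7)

-> pop()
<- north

-> move(dir='south')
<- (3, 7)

-> sense(dir='south')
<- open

-> push(x='south')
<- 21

-> move(dir='south')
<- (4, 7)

-> sense(dir='west')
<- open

-> push(x='west')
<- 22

-> move(dir='west')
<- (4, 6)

-> sense(dir='west')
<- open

-> push(x='west')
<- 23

-> move(dir='west')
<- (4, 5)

-> sense(dir='west')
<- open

-> push(x='west')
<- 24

-> move(dir='west')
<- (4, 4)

-> sense(dir='west')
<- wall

-> sense(dir='south')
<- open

-> push(x='south')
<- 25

-> move(dir='south')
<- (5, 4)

-> sense(dir='east')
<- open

-> push(x='east')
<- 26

-> move(dir='east')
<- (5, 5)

-> sense(dir='east')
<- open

-> push(x='east')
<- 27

-> move(dir='east')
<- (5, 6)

-> sense(dir='east')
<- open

-> push(x='east')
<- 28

-> move(dir='east')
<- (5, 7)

-> pop()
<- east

-> move(dir='west')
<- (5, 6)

-> pop()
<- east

-> move(dir='west')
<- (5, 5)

-> pop()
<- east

-> move(dir='west')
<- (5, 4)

-> sense(dir='west')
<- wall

-> pop()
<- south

-> move(dir='north')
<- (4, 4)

-> pop()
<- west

-> move(dir='east')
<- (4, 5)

-> pop()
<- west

-> move(dir='east')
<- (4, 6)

-> pop()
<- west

-> move(dir='east')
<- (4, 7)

-> pop()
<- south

-> move(dir='north')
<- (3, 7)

-> pop()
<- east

-> move(dir='west')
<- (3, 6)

-> pop()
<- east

-> move(dir='west')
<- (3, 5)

-> pop()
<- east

-> move(dir='west')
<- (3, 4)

-> pop()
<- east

-> move(dir='west')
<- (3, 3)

-> sense(dir='north')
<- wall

-> pop()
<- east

-> move(dir='west')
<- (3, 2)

-> sense(dir='south')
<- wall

-> pop()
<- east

-> move(dir='west')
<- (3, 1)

-> sense(dir='south')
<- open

-> push(x='south')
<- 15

-> move(dir='south')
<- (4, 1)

-> sense(dir='west')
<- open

-> push(x='west')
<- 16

-> move(dir='west')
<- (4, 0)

-> sense(dir='south')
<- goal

-> move(dir='south')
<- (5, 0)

Answer: (5, 0)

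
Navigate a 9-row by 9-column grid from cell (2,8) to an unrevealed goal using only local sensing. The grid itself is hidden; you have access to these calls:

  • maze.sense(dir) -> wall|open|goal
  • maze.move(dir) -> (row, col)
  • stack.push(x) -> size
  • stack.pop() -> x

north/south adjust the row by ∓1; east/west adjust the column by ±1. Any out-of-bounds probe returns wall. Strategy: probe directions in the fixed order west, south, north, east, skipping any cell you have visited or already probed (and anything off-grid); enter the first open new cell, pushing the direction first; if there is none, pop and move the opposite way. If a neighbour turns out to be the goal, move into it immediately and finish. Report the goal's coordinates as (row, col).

CALL maze.sense[dir→west]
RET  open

CALL stack.push[x→west]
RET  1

CALL maze.move[dir→west]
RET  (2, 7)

CALL maze.sense[dir→west]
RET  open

CALL stack.push[x→west]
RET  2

CALL maze.move[dir→west]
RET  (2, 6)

CALL maze.sense[dir→west]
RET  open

CALL stack.push[x→west]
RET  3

CALL maze.move[dir→west]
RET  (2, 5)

CALL maze.sense[dir→west]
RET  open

CALL stack.push[x→west]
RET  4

CALL maze.move[dir→west]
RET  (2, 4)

CALL maze.sense[dir→west]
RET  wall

CALL maze.sense[dir→south]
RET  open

CALL stack.push[x→south]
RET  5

CALL maze.move[dir→south]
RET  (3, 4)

CALL maze.sense[dir→west]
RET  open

CALL stack.push[x→west]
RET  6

CALL maze.move[dir→west]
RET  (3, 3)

CALL maze.sense[dir→west]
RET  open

CALL stack.push[x→west]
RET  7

CALL maze.move[dir→west]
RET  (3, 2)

CALL maze.sense[dir→west]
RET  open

CALL stack.push[x→west]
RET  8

CALL maze.move[dir→west]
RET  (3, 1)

CALL maze.sense[dir→west]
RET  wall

CALL maze.sense[dir→south]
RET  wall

CALL maze.sense[dir→north]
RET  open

CALL stack.push[x→north]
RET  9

CALL maze.move[dir→north]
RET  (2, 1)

CALL maze.sense[dir→west]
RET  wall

CALL maze.sense[dir→north]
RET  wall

CALL maze.sense[dir→east]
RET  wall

CALL stack.pop[]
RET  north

CALL maze.move[dir→south]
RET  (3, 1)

CALL stack.pop[]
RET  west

CALL maze.move[dir→east]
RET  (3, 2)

CALL maze.sense[dir→south]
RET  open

CALL stack.push[x→south]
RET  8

CALL maze.move[dir→south]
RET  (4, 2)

CALL maze.sense[dir→south]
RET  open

CALL stack.push[x→south]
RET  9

CALL maze.move[dir→south]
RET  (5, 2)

CALL maze.sense[dir→west]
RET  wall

CALL maze.sense[dir→south]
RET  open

CALL stack.push[x→south]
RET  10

CALL maze.move[dir→south]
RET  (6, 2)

CALL maze.sense[dir→west]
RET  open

CALL stack.push[x→west]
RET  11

CALL maze.move[dir→west]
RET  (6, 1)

CALL maze.sense[dir→west]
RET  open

CALL stack.push[x→west]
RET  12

CALL maze.move[dir→west]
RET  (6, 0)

CALL maze.sense[dir→south]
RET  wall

CALL maze.sense[dir→north]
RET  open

CALL stack.push[x→north]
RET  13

CALL maze.move[dir→north]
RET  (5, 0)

CALL maze.sense[dir→north]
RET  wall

CALL stack.pop[]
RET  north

CALL maze.move[dir→south]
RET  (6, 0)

CALL stack.pop[]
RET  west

CALL maze.move[dir→east]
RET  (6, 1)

CALL maze.sense[dir→south]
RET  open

CALL stack.push[x→south]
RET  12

CALL maze.move[dir→south]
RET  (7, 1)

CALL maze.sense[dir→south]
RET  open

CALL stack.push[x→south]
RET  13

CALL maze.move[dir→south]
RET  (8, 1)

CALL maze.sense[dir→west]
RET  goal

CALL maze.move[dir→west]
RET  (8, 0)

Answer: (8, 0)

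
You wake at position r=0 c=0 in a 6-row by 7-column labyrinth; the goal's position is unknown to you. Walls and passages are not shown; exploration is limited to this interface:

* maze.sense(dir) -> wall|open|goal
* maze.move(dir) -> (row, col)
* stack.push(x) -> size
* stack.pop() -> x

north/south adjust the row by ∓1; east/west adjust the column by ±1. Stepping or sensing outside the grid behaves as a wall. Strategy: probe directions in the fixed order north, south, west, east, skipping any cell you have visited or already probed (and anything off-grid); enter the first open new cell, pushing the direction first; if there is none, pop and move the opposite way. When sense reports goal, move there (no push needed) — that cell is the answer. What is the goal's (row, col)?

Then sense passing dir→south, : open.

Calling push passing x→south, and get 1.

I call move passing dir→south, → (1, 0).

Invoking sense passing dir→south, yielding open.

Then push passing x→south, which returns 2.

I invoke move passing dir→south, and see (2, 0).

I run sense passing dir→south, and observe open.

I use push passing x→south, → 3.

Calling move passing dir→south, and observe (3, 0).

Now I run sense passing dir→south, and get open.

Invoking push passing x→south, yielding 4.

Then move passing dir→south, yielding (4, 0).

Next I call sense passing dir→south, giving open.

I call push passing x→south, giving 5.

Next I call move passing dir→south, giving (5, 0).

Now I run sense passing dir→east, — result: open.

Now I run push passing x→east, and see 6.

Next I call move passing dir→east, — result: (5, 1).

Invoking sense passing dir→north, — result: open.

Invoking push passing x→north, and get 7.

Then move passing dir→north, which returns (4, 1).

I try sense passing dir→north, and see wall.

Calling sense passing dir→east, — result: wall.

I use pop, yielding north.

Invoking move passing dir→south, → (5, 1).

I call sense passing dir→east, : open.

Calling push passing x→east, yielding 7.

Invoking move passing dir→east, and observe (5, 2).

Then sense passing dir→east, which returns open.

Now I run push passing x→east, yielding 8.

Invoking move passing dir→east, and see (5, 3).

Invoking sense passing dir→north, which returns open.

I try push passing x→north, and observe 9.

Invoking move passing dir→north, which returns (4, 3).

Using sense passing dir→north, yielding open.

Then push passing x→north, and see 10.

Calling move passing dir→north, and get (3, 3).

Now I run sense passing dir→north, : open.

Then push passing x→north, → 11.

Using move passing dir→north, and see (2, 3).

I call sense passing dir→north, → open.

I try push passing x→north, and observe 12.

I try move passing dir→north, and see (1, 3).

I call sense passing dir→north, → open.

I use push passing x→north, and observe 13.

Using move passing dir→north, and observe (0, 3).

Using sense passing dir→west, and observe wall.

Invoking sense passing dir→east, and see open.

Then push passing x→east, → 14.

Using move passing dir→east, which returns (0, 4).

Now I run sense passing dir→south, — result: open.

Invoking push passing x→south, : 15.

I invoke move passing dir→south, : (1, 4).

I call sense passing dir→south, giving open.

Then push passing x→south, yielding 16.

Next I call move passing dir→south, which returns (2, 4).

Now I run sense passing dir→south, and get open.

Calling push passing x→south, and observe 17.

Then move passing dir→south, and get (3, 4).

I try sense passing dir→south, : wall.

Next I call sense passing dir→east, → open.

Now I run push passing x→east, — result: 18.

Calling move passing dir→east, and observe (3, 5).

Then sense passing dir→north, and see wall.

I try sense passing dir→south, → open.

I use push passing x→south, — result: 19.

Then move passing dir→south, which returns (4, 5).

I call sense passing dir→south, which returns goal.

I invoke move passing dir→south, : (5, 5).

Answer: (5, 5)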